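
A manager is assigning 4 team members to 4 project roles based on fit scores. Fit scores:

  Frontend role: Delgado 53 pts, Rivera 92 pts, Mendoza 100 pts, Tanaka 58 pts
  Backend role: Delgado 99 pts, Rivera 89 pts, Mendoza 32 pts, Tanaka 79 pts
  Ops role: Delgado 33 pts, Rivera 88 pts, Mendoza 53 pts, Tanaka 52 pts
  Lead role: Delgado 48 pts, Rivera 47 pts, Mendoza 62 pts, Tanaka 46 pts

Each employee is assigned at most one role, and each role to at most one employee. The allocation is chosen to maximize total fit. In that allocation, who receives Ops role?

Rivera receives Ops role.

Optimal: Delgado→Backend role (99 pts), Rivera→Ops role (88 pts), Mendoza→Frontend role (100 pts), Tanaka→Lead role (46 pts) — total 99+88+100+46 = 333 pts.
Row-greedy (each employee in turn takes its best remaining role) gives 305 pts, worse by 28.
Swapping Mendoza↔Rivera (Mendoza→Ops role 53 pts, Rivera→Frontend role 92 pts) loses 43.
Rivera's own top role is Frontend role (92 pts), but forcing Rivera→Frontend role and reassigning the rest optimally gives only 305 pts — worse by 28.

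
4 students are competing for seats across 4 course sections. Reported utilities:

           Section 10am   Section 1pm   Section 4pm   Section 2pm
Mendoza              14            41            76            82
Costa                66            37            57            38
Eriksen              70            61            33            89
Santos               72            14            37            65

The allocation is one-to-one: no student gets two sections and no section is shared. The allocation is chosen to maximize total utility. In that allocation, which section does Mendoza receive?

This is the linear assignment problem.
Optimal: Mendoza→Section 4pm (76 points), Costa→Section 1pm (37 points), Eriksen→Section 2pm (89 points), Santos→Section 10am (72 points) — total 76+37+89+72 = 274 points.
Row-greedy (each student in turn takes its best remaining section) gives 246 points, worse by 28.
Swapping Eriksen↔Santos (Eriksen→Section 10am 70 points, Santos→Section 2pm 65 points) loses 26.
Every other assignment is strictly worse.
Mendoza's own top section is Section 2pm (82 points), but forcing Mendoza→Section 2pm and reassigning the rest optimally gives only 272 points — worse by 2.

Mendoza receives Section 4pm.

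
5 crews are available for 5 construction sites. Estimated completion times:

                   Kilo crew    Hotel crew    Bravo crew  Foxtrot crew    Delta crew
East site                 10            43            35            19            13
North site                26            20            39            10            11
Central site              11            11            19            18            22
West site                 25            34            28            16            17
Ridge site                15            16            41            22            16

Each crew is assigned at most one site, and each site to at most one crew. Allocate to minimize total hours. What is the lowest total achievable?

Optimal: Kilo crew→East site (10 hours), Hotel crew→Ridge site (16 hours), Bravo crew→Central site (19 hours), Foxtrot crew→North site (10 hours), Delta crew→West site (17 hours) — total 10+16+19+10+17 = 72 hours.
Column-greedy (each site in turn goes to its cheapest remaining crew) gives 89 hours, worse by 17.

Minimum total: 72 hours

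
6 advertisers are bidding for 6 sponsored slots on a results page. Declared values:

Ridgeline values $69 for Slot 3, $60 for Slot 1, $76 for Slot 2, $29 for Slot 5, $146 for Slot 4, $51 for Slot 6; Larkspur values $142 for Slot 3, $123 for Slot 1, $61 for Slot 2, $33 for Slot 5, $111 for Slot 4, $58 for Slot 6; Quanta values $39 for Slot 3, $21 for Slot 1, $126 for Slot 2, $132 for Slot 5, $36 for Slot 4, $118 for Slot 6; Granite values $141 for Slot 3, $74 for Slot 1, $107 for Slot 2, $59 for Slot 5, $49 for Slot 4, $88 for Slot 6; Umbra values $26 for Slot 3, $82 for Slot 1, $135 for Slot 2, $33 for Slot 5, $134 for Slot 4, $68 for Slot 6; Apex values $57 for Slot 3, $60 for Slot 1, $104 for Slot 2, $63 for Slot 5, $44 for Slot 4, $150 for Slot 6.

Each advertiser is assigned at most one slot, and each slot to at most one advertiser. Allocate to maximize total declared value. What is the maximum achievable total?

Maximum total: $827

Optimal: Ridgeline→Slot 4 ($146), Larkspur→Slot 1 ($123), Quanta→Slot 5 ($132), Granite→Slot 3 ($141), Umbra→Slot 2 ($135), Apex→Slot 6 ($150) — total 146+123+132+141+135+150 = $827.
Max-entry greedy (repeatedly take the single best remaining cell) gives $779, worse by 48.
Checked against all permutations: $827 is optimal.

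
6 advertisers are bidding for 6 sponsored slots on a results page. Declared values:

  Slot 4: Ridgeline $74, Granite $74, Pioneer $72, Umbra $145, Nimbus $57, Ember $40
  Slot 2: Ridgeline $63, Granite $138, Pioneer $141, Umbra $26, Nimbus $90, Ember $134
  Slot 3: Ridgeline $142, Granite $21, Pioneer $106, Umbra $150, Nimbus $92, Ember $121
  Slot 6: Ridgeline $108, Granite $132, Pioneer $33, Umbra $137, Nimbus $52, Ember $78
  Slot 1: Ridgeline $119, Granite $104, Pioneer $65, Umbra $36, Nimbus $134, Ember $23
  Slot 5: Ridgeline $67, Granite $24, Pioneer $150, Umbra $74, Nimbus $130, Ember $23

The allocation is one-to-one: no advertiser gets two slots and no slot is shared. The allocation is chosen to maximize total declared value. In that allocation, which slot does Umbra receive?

This is the linear assignment problem.
Optimal: Ridgeline→Slot 3 ($142), Granite→Slot 6 ($132), Pioneer→Slot 5 ($150), Umbra→Slot 4 ($145), Nimbus→Slot 1 ($134), Ember→Slot 2 ($134) — total 142+132+150+145+134+134 = $837.
Max-entry greedy (repeatedly take the single best remaining cell) gives $720, worse by 117.
Swapping Ember↔Pioneer (Ember→Slot 5 $23, Pioneer→Slot 2 $141) loses 120.
No other one-to-one assignment exceeds $837.
Umbra's own top slot is Slot 3 ($150), but forcing Umbra→Slot 3 and reassigning the rest optimally gives only $774 — worse by 63.

Umbra receives Slot 4.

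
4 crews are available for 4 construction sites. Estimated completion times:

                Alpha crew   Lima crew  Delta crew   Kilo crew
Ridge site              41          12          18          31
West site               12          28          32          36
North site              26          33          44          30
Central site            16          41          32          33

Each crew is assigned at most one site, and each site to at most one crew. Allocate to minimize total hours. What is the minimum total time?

Treat this as an assignment problem: match each crew to one site.
Optimal: Alpha crew→West site (12 hours), Lima crew→Ridge site (12 hours), Delta crew→Central site (32 hours), Kilo crew→North site (30 hours) — total 12+12+32+30 = 86 hours.
Next-best assignment: Alpha crew→Central site, Lima crew→Ridge site, Delta crew→West site, Kilo crew→North site = 90 hours.
Checked against all permutations: 86 hours is optimal.

Min total: 86 hours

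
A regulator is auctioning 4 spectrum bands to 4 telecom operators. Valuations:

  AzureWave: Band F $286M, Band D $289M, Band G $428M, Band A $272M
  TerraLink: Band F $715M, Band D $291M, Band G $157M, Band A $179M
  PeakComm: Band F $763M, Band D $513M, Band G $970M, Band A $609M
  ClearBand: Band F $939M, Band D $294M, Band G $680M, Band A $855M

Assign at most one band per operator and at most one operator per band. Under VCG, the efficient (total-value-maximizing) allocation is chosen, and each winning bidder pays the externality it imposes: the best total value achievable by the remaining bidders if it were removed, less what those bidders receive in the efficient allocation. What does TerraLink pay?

Efficient allocation: AzureWave→Band D ($289M), TerraLink→Band F ($715M), PeakComm→Band G ($970M), ClearBand→Band A ($855M); total welfare W = $2829M.
TerraLink receives Band F at value $715M, so the others get W − 715 = $2114M.
Without TerraLink: best allocation of the remaining 3 bidders over all 4 bands is AzureWave→Band D ($289M), PeakComm→Band G ($970M), ClearBand→Band F ($939M), total $2198M.
VCG payment = (others' best without TerraLink) − (others' welfare with TerraLink) = 2198 − 2114 = $84M.

TerraLink pays $84M.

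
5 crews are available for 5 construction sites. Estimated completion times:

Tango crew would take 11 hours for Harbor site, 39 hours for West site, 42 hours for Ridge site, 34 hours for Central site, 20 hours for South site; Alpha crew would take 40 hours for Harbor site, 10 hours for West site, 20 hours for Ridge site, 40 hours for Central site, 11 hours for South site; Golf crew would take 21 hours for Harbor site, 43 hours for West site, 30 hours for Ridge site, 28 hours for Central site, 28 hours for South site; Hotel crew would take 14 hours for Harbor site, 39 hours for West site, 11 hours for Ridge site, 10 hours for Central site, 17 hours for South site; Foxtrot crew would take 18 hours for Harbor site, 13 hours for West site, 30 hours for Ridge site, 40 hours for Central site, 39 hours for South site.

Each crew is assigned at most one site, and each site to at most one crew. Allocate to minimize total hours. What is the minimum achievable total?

Minimum total: 74 hours

Optimal: Tango crew→Harbor site (11 hours), Alpha crew→South site (11 hours), Golf crew→Central site (28 hours), Hotel crew→Ridge site (11 hours), Foxtrot crew→West site (13 hours) — total 11+11+28+11+13 = 74 hours.
Column-greedy (each site in turn goes to its cheapest remaining crew) gives 99 hours, worse by 25.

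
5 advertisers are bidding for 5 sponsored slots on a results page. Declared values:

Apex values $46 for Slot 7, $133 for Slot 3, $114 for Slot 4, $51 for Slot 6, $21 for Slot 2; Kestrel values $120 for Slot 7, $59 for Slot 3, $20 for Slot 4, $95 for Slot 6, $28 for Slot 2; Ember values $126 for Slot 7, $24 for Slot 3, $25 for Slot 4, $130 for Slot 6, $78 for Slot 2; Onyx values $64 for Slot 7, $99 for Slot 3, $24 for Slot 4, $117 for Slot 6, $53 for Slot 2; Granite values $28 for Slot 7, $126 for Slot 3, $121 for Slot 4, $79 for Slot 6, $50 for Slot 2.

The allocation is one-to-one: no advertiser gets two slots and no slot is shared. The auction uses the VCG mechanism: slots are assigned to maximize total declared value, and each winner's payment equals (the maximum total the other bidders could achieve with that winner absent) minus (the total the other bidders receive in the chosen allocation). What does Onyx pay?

Efficient allocation: Apex→Slot 3 ($133), Kestrel→Slot 7 ($120), Ember→Slot 2 ($78), Onyx→Slot 6 ($117), Granite→Slot 4 ($121); total welfare W = $569.
Onyx receives Slot 6 at value $117, so the others get W − 117 = $452.
Without Onyx: best allocation of the remaining 4 bidders over all 5 slots is Apex→Slot 3 ($133), Kestrel→Slot 7 ($120), Ember→Slot 6 ($130), Granite→Slot 4 ($121), total $504.
VCG payment = (others' best without Onyx) − (others' welfare with Onyx) = 504 − 452 = $52.

Onyx pays $52.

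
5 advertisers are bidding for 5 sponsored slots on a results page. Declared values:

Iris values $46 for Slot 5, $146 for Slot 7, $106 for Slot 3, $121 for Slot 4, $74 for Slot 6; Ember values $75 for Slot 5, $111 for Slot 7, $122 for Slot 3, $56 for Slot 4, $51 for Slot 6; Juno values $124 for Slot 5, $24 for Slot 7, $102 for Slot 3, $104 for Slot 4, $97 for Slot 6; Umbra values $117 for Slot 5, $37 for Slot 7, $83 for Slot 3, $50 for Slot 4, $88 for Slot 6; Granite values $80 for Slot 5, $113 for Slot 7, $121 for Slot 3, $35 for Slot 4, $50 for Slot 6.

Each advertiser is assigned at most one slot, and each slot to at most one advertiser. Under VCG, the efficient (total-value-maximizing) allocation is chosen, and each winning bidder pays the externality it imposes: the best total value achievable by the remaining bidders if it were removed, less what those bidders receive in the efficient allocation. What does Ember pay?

Efficient allocation: Iris→Slot 4 ($121), Ember→Slot 3 ($122), Juno→Slot 6 ($97), Umbra→Slot 5 ($117), Granite→Slot 7 ($113); total welfare W = $570.
Ember receives Slot 3 at value $122, so the others get W − 122 = $448.
Without Ember: best allocation of the remaining 4 bidders over all 5 slots is Iris→Slot 7 ($146), Juno→Slot 4 ($104), Umbra→Slot 5 ($117), Granite→Slot 3 ($121), total $488.
VCG payment = (others' best without Ember) − (others' welfare with Ember) = 488 − 448 = $40.

Ember pays $40.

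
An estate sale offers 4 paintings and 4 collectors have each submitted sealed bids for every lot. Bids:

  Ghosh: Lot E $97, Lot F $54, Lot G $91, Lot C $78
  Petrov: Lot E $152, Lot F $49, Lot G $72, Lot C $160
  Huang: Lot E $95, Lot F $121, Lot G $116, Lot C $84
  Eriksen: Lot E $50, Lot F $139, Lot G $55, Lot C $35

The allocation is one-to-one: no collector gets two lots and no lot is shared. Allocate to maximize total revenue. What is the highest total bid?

This is a one-to-one assignment (maximum-weight bipartite matching).
Optimal: Ghosh→Lot E ($97), Petrov→Lot C ($160), Huang→Lot G ($116), Eriksen→Lot F ($139) — total 97+160+116+139 = $512.
Column-greedy (each lot in turn goes to its best remaining collector) gives $485, worse by 27.

Max total: $512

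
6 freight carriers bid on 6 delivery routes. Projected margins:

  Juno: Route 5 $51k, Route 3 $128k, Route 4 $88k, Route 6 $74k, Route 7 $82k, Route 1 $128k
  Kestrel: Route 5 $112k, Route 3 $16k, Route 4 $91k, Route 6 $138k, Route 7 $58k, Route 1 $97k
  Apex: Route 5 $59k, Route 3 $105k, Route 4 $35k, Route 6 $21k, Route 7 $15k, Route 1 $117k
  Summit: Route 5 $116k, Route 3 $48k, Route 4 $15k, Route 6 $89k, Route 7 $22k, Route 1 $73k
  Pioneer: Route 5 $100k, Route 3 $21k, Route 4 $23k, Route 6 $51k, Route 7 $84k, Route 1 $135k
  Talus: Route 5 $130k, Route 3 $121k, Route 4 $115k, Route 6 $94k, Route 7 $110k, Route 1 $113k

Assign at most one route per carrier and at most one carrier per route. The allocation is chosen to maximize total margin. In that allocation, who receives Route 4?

Talus receives Route 4.

Optimal: Juno→Route 3 ($128k), Kestrel→Route 6 ($138k), Apex→Route 1 ($117k), Summit→Route 5 ($116k), Pioneer→Route 7 ($84k), Talus→Route 4 ($115k) — total 128+138+117+116+84+115 = $698k.
Column-greedy (each route in turn goes to its best remaining carrier) gives $639k, worse by 59.
Next-best assignment: Juno→Route 4, Kestrel→Route 6, Apex→Route 3, Summit→Route 5, Pioneer→Route 1, Talus→Route 7 = $692k.
Every other assignment is strictly worse.
Talus's own top route is Route 5 ($130k), but forcing Talus→Route 5 and reassigning the rest optimally gives only $639k — worse by 59.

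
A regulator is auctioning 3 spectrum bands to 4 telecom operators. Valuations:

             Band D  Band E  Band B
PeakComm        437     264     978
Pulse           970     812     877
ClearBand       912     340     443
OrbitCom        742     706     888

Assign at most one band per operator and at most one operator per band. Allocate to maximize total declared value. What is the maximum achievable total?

Max total: $2702M

This is the linear assignment problem.
Optimal: ClearBand→Band D ($912M), Pulse→Band E ($812M), PeakComm→Band B ($978M) — total 912+812+978 = $2702M.
Column-greedy (each band in turn goes to its best remaining operator) gives $2654M, worse by 48.
Next-best assignment: Pulse→Band D, OrbitCom→Band E, PeakComm→Band B = $2654M.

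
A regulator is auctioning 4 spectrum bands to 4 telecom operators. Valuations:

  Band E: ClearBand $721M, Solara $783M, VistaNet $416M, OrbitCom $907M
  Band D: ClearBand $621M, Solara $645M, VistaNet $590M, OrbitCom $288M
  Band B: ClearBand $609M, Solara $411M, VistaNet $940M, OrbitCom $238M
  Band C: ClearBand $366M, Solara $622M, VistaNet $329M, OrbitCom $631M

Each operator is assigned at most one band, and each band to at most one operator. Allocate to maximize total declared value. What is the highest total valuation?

Optimal: ClearBand→Band D ($621M), Solara→Band C ($622M), VistaNet→Band B ($940M), OrbitCom→Band E ($907M) — total 621+622+940+907 = $3090M.
Next-best assignment: ClearBand→Band D, Solara→Band E, VistaNet→Band B, OrbitCom→Band C = $2975M.
Swapping VistaNet↔Solara (VistaNet→Band C $329M, Solara→Band B $411M) loses 822.
No other one-to-one assignment exceeds $3090M.

Max total: $3090M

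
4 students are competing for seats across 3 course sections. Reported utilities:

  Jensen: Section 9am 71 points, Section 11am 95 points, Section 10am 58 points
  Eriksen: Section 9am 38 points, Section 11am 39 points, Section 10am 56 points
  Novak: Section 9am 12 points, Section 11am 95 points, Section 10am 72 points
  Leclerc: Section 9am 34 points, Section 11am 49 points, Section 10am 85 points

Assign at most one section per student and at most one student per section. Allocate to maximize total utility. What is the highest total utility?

Max total: 251 points

Optimal: Jensen→Section 9am (71 points), Novak→Section 11am (95 points), Leclerc→Section 10am (85 points) — total 71+95+85 = 251 points.
Max-entry greedy (repeatedly take the single best remaining cell) gives 218 points, worse by 33.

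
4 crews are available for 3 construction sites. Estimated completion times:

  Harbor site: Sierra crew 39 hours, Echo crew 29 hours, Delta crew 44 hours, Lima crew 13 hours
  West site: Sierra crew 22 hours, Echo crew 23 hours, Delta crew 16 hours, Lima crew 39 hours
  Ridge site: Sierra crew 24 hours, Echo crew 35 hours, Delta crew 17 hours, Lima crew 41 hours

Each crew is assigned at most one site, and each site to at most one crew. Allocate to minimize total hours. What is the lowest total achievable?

Optimal: Lima crew→Harbor site (13 hours), Sierra crew→West site (22 hours), Delta crew→Ridge site (17 hours) — total 13+22+17 = 52 hours.
Row-greedy (each crew in turn takes its cheapest remaining site) gives 68 hours, worse by 16.
Checked against all permutations: 52 hours is optimal.

Min total: 52 hours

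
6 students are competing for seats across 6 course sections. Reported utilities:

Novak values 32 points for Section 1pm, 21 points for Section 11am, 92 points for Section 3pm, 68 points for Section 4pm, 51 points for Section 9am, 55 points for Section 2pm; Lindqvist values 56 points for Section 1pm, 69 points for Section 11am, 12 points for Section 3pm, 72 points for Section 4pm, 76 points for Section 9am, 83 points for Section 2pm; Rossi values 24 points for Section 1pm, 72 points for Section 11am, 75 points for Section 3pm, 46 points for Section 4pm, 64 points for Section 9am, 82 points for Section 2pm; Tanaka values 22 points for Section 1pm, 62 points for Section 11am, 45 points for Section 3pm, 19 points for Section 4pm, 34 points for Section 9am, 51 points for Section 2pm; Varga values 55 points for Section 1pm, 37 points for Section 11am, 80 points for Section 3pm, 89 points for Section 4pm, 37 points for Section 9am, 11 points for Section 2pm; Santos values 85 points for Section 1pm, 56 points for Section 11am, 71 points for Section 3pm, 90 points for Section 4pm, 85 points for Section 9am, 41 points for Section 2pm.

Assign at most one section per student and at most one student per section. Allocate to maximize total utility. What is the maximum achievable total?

Optimal: Novak→Section 3pm (92 points), Lindqvist→Section 9am (76 points), Rossi→Section 2pm (82 points), Tanaka→Section 11am (62 points), Varga→Section 4pm (89 points), Santos→Section 1pm (85 points) — total 92+76+82+62+89+85 = 486 points.
Row-greedy (each student in turn takes its best remaining section) gives 455 points, worse by 31.
No other one-to-one assignment exceeds 486 points.

Max total: 486 points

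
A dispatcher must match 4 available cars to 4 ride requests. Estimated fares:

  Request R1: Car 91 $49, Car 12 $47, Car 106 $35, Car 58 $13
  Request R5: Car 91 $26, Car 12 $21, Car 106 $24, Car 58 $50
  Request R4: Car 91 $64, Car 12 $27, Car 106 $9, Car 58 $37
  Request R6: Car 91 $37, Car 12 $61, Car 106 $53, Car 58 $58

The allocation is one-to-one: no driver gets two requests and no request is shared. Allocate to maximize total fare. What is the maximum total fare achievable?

This is a one-to-one assignment (maximum-weight bipartite matching).
Optimal: Car 91→Request R4 ($64), Car 12→Request R1 ($47), Car 106→Request R6 ($53), Car 58→Request R5 ($50) — total 64+47+53+50 = $214.
Column-greedy (each request in turn goes to its best remaining driver) gives $179, worse by 35.
No other one-to-one assignment exceeds $214.

Maximum total: $214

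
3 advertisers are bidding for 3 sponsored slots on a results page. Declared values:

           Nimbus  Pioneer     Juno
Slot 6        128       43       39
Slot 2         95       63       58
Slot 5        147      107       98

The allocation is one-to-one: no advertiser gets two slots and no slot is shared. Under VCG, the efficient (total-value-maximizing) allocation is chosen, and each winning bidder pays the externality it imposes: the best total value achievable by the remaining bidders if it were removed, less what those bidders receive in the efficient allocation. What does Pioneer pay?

Efficient allocation: Nimbus→Slot 6 ($128), Pioneer→Slot 5 ($107), Juno→Slot 2 ($58); total welfare W = $293.
Pioneer receives Slot 5 at value $107, so the others get W − 107 = $186.
Without Pioneer: best allocation of the remaining 2 bidders over all 3 slots is Nimbus→Slot 6 ($128), Juno→Slot 5 ($98), total $226.
VCG payment = (others' best without Pioneer) − (others' welfare with Pioneer) = 226 − 186 = $40.

Pioneer pays $40.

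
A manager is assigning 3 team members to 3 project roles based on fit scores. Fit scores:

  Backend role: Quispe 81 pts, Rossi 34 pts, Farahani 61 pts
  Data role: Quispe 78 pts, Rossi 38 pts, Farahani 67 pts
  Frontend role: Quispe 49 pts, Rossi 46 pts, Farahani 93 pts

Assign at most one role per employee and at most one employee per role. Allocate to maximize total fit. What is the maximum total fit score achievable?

This is a one-to-one assignment (maximum-weight bipartite matching).
Optimal: Quispe→Backend role (81 pts), Rossi→Data role (38 pts), Farahani→Frontend role (93 pts) — total 81+38+93 = 212 pts.
Column-greedy (each role in turn goes to its best remaining employee) gives 194 pts, worse by 18.
Every other assignment is strictly worse.

Max total: 212 pts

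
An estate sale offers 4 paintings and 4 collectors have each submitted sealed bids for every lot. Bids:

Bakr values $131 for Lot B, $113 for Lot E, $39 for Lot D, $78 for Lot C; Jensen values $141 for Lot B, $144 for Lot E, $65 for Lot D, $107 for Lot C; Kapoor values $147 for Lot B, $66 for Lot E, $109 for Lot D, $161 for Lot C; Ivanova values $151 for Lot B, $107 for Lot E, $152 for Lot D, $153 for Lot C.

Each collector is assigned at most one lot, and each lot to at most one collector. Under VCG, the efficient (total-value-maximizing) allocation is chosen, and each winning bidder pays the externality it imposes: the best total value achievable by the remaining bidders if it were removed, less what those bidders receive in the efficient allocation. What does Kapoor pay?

Kapoor pays $1.

Efficient allocation: Bakr→Lot B ($131), Jensen→Lot E ($144), Kapoor→Lot C ($161), Ivanova→Lot D ($152); total welfare W = $588.
Kapoor receives Lot C at value $161, so the others get W − 161 = $427.
Without Kapoor: best allocation of the remaining 3 bidders over all 4 lots is Bakr→Lot B ($131), Jensen→Lot E ($144), Ivanova→Lot C ($153), total $428.
VCG payment = (others' best without Kapoor) − (others' welfare with Kapoor) = 428 − 427 = $1.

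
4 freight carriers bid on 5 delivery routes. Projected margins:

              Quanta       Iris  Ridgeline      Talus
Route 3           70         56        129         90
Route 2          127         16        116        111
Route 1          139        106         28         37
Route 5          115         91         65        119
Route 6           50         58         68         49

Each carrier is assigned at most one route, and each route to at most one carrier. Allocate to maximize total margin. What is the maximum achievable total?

This is the linear assignment problem.
Optimal: Quanta→Route 2 ($127k), Iris→Route 1 ($106k), Ridgeline→Route 3 ($129k), Talus→Route 5 ($119k) — total 127+106+129+119 = $481k.
Next-best assignment: Quanta→Route 1, Iris→Route 5, Ridgeline→Route 3, Talus→Route 2 = $470k.
Every other assignment is strictly worse.

Max total: $481k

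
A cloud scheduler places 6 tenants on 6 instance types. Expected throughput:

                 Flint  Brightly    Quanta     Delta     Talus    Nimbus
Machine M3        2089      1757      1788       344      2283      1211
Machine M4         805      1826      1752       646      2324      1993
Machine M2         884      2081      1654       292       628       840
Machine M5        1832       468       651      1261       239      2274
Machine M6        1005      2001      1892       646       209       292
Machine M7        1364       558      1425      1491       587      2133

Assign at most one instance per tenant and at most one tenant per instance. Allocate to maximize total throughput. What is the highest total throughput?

Maximum total: 12151 ops/s

Optimal: Flint→Machine M3 (2089 ops/s), Brightly→Machine M2 (2081 ops/s), Quanta→Machine M6 (1892 ops/s), Delta→Machine M7 (1491 ops/s), Talus→Machine M4 (2324 ops/s), Nimbus→Machine M5 (2274 ops/s) — total 2089+2081+1892+1491+2324+2274 = 12151 ops/s.
Column-greedy (each instance in turn goes to its best remaining tenant) gives 11572 ops/s, worse by 579.
Next-best assignment: Flint→Machine M3, Brightly→Machine M6, Quanta→Machine M2, Delta→Machine M7, Talus→Machine M4, Nimbus→Machine M5 = 11833 ops/s.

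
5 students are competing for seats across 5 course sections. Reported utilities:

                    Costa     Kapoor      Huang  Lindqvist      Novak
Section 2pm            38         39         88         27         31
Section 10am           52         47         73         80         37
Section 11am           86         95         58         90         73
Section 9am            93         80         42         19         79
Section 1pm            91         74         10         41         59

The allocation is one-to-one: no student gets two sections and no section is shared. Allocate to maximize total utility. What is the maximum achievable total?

Max total: 433 points

Optimal: Costa→Section 1pm (91 points), Kapoor→Section 11am (95 points), Huang→Section 2pm (88 points), Lindqvist→Section 10am (80 points), Novak→Section 9am (79 points) — total 91+95+88+80+79 = 433 points.
Column-greedy (each section in turn goes to its best remaining student) gives 415 points, worse by 18.
Checked against all permutations: 433 points is optimal.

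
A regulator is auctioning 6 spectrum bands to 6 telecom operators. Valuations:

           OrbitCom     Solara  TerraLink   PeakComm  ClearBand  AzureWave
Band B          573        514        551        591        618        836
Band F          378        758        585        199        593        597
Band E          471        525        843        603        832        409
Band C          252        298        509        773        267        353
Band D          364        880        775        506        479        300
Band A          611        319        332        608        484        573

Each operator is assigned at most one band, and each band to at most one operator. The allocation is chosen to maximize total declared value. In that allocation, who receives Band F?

Treat this as an assignment problem: match each operator to one band.
Optimal: OrbitCom→Band A ($611M), Solara→Band F ($758M), TerraLink→Band D ($775M), PeakComm→Band C ($773M), ClearBand→Band E ($832M), AzureWave→Band B ($836M) — total 611+758+775+773+832+836 = $4585M.
Column-greedy (each band in turn goes to its best remaining operator) gives $4300M, worse by 285.
Next-best assignment: OrbitCom→Band A, Solara→Band D, TerraLink→Band E, PeakComm→Band C, ClearBand→Band F, AzureWave→Band B = $4536M.
Swapping AzureWave↔PeakComm (AzureWave→Band C $353M, PeakComm→Band B $591M) loses 665.
Checked against all permutations: $4585M is optimal.
Solara's own top band is Band D ($880M), but forcing Solara→Band D and reassigning the rest optimally gives only $4536M — worse by 49.

Solara receives Band F.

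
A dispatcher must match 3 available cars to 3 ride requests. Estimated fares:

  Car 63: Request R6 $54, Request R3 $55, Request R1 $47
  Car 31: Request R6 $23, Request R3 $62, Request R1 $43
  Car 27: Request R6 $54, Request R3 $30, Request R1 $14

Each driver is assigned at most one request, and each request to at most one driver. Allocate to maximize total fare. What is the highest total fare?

Maximum total: $163

This is the linear assignment problem.
Optimal: Car 63→Request R1 ($47), Car 31→Request R3 ($62), Car 27→Request R6 ($54) — total 47+62+54 = $163.
Next-best assignment: Car 63→Request R3, Car 31→Request R1, Car 27→Request R6 = $152.
Swapping Car 31↔Car 27 (Car 31→Request R6 $23, Car 27→Request R3 $30) loses 63.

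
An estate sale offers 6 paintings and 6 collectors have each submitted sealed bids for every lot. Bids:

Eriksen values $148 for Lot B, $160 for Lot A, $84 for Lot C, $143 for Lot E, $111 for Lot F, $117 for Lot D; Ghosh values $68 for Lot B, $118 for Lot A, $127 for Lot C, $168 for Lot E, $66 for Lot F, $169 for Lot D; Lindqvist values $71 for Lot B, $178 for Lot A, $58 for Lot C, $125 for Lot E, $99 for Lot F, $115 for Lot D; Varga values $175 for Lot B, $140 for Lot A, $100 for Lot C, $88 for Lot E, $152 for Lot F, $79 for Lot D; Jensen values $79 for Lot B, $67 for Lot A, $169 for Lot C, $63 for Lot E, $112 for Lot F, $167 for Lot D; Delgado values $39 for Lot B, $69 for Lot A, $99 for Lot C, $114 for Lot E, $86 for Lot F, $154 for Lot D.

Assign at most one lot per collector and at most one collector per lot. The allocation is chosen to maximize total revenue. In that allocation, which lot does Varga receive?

Varga receives Lot F.

Optimal: Eriksen→Lot B ($148), Ghosh→Lot E ($168), Lindqvist→Lot A ($178), Varga→Lot F ($152), Jensen→Lot C ($169), Delgado→Lot D ($154) — total 148+168+178+152+169+154 = $969.
Row-greedy (each collector in turn takes its best remaining lot) gives $884, worse by 85.
Swapping Varga↔Jensen (Varga→Lot C $100, Jensen→Lot F $112) loses 109.
Varga's own top lot is Lot B ($175), but forcing Varga→Lot B and reassigning the rest optimally gives only $955 — worse by 14.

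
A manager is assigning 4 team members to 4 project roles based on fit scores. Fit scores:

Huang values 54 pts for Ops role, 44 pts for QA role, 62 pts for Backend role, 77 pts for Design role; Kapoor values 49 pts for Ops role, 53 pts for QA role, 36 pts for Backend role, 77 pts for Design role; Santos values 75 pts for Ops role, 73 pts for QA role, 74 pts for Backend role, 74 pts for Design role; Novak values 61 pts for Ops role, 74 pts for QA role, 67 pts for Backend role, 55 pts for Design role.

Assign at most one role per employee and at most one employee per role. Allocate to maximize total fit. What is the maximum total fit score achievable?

Optimal: Huang→Backend role (62 pts), Kapoor→Design role (77 pts), Santos→Ops role (75 pts), Novak→QA role (74 pts) — total 62+77+75+74 = 288 pts.
Swapping Novak↔Kapoor (Novak→Design role 55 pts, Kapoor→QA role 53 pts) loses 43.

Max total: 288 pts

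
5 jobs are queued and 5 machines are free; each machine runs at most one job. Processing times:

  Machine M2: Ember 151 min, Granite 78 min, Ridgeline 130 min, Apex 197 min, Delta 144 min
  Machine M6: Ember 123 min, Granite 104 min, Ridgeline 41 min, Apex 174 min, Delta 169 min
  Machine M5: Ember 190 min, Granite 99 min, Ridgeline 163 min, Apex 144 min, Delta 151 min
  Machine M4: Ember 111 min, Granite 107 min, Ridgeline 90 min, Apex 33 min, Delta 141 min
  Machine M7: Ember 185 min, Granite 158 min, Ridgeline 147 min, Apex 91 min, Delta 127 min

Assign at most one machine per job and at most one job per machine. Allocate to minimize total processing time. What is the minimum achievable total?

This is a one-to-one assignment (minimum-cost bipartite matching).
Optimal: Ember→Machine M2 (151 min), Granite→Machine M5 (99 min), Ridgeline→Machine M6 (41 min), Apex→Machine M4 (33 min), Delta→Machine M7 (127 min) — total 151+99+41+33+127 = 451 min.
Min-entry greedy (repeatedly take the single cheapest remaining cell) gives 469 min, worse by 18.
Checked against all permutations: 451 min is optimal.

Minimum total: 451 min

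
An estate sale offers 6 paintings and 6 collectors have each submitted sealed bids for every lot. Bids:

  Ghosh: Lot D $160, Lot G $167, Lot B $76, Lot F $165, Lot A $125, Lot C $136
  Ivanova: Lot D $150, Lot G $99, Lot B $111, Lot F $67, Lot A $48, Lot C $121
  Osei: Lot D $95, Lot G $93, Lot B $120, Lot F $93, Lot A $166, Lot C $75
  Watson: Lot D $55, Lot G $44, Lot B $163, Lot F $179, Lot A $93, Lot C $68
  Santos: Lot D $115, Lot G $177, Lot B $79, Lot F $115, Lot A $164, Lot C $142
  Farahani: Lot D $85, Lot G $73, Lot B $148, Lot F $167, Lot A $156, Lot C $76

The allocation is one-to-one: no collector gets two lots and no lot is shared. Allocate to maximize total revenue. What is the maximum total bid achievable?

Optimal: Ghosh→Lot C ($136), Ivanova→Lot D ($150), Osei→Lot A ($166), Watson→Lot B ($163), Santos→Lot G ($177), Farahani→Lot F ($167) — total 136+150+166+163+177+167 = $959.
Max-entry greedy (repeatedly take the single best remaining cell) gives $951, worse by 8.
Next-best assignment: Ghosh→Lot C, Ivanova→Lot D, Osei→Lot A, Watson→Lot F, Santos→Lot G, Farahani→Lot B = $956.

Maximum total: $959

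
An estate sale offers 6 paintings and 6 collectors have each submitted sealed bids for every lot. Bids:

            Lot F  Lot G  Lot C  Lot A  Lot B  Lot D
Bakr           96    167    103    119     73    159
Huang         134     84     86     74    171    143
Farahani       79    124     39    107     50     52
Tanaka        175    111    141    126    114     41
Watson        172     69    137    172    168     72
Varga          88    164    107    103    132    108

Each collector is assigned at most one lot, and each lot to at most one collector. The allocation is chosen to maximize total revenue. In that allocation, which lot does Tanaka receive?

This is a one-to-one assignment (maximum-weight bipartite matching).
Optimal: Bakr→Lot D ($159), Huang→Lot B ($171), Farahani→Lot A ($107), Tanaka→Lot C ($141), Watson→Lot F ($172), Varga→Lot G ($164) — total 159+171+107+141+172+164 = $914.
Max-entry greedy (repeatedly take the single best remaining cell) gives $832, worse by 82.
Next-best assignment: Bakr→Lot D, Huang→Lot B, Farahani→Lot A, Tanaka→Lot F, Watson→Lot C, Varga→Lot G = $913.
Tanaka's own top lot is Lot F ($175), but forcing Tanaka→Lot F and reassigning the rest optimally gives only $913 — worse by 1.

Tanaka receives Lot C.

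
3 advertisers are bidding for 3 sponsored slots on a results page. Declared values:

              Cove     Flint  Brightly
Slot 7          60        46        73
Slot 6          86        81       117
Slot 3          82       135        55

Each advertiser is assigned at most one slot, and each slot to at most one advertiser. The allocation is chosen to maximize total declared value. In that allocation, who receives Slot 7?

Optimal: Cove→Slot 7 ($60), Flint→Slot 3 ($135), Brightly→Slot 6 ($117) — total 60+135+117 = $312.
Row-greedy (each advertiser in turn takes its best remaining slot) gives $294, worse by 18.
Swapping Flint↔Brightly (Flint→Slot 6 $81, Brightly→Slot 3 $55) loses 116.
Checked against all permutations: $312 is optimal.
Cove's own top slot is Slot 6 ($86), but forcing Cove→Slot 6 and reassigning the rest optimally gives only $294 — worse by 18.

Cove receives Slot 7.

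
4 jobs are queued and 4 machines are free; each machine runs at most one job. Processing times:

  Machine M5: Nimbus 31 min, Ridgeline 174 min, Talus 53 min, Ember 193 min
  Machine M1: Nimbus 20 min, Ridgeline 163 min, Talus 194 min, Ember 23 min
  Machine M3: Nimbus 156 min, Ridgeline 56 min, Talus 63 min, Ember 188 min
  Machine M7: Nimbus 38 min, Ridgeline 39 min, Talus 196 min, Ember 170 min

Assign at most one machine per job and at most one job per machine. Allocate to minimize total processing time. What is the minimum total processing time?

Min total: 156 min

This is the linear assignment problem.
Optimal: Nimbus→Machine M5 (31 min), Ridgeline→Machine M7 (39 min), Talus→Machine M3 (63 min), Ember→Machine M1 (23 min) — total 31+39+63+23 = 156 min.
Column-greedy (each machine in turn goes to its cheapest remaining job) gives 306 min, worse by 150.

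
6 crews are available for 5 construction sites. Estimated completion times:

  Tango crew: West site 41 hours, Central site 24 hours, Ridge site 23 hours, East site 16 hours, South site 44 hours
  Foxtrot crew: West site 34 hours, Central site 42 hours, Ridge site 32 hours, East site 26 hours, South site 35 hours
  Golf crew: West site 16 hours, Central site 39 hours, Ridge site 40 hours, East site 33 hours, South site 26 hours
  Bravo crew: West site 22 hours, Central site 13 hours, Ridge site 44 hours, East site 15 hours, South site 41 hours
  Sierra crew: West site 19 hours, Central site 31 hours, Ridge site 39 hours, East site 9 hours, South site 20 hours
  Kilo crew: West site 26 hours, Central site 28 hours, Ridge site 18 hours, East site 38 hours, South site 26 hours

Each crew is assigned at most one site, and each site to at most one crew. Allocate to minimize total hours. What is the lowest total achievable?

This is the linear assignment problem.
Optimal: Golf crew→West site (16 hours), Bravo crew→Central site (13 hours), Kilo crew→Ridge site (18 hours), Tango crew→East site (16 hours), Sierra crew→South site (20 hours) — total 16+13+18+16+20 = 83 hours.
Next-best assignment: Golf crew→West site, Bravo crew→Central site, Tango crew→Ridge site, Sierra crew→East site, Kilo crew→South site = 87 hours.
Checked against all permutations: 83 hours is optimal.

Min total: 83 hours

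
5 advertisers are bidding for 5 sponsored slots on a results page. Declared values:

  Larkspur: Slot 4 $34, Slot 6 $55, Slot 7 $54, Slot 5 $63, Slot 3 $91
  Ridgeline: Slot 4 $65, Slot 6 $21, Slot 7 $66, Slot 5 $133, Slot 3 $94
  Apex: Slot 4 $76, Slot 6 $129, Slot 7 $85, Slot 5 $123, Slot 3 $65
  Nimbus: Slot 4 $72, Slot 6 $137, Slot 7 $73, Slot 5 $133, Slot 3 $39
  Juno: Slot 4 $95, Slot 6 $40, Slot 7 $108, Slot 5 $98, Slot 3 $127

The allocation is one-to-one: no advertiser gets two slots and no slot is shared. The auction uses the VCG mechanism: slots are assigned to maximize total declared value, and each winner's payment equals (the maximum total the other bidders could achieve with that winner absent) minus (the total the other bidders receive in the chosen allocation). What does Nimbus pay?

Efficient allocation: Larkspur→Slot 3 ($91), Ridgeline→Slot 5 ($133), Apex→Slot 4 ($76), Nimbus→Slot 6 ($137), Juno→Slot 7 ($108); total welfare W = $545.
Nimbus receives Slot 6 at value $137, so the others get W − 137 = $408.
Without Nimbus: best allocation of the remaining 4 bidders over all 5 slots is Larkspur→Slot 3 ($91), Ridgeline→Slot 5 ($133), Apex→Slot 6 ($129), Juno→Slot 7 ($108), total $461.
VCG payment = (others' best without Nimbus) − (others' welfare with Nimbus) = 461 − 408 = $53.

Nimbus pays $53.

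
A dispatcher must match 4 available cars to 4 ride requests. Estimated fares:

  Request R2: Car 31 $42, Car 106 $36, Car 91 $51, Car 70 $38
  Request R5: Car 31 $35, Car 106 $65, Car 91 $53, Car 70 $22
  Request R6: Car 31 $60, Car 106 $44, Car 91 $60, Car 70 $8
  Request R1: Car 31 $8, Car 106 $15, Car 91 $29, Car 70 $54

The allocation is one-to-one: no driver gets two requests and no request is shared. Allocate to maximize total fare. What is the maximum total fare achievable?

Maximum total: $230

This is the linear assignment problem.
Optimal: Car 31→Request R6 ($60), Car 106→Request R5 ($65), Car 91→Request R2 ($51), Car 70→Request R1 ($54) — total 60+65+51+54 = $230.
Next-best assignment: Car 31→Request R2, Car 106→Request R5, Car 91→Request R6, Car 70→Request R1 = $221.
No other one-to-one assignment exceeds $230.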